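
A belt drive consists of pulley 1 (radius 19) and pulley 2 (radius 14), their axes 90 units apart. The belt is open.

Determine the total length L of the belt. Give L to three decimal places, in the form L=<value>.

L=283.950

open belt: β = asin((r2−r1)/C) = asin(-5/90) = -3.1847°
wrap1 = π − 2β = 186.3695°
wrap2 = π + 2β = 173.6305°
tangent length = C·cosβ = 89.8610
L = r1·wrap1 + r2·wrap2 + 2·C·cosβ = 19·3.2528 + 14·3.0304 + 2·89.8610 = 283.9504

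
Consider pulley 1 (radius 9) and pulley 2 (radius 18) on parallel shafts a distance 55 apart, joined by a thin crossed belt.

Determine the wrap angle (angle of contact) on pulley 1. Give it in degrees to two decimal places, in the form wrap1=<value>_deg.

crossed belt: β = asin((r1+r2)/C) = asin(27/55) = 29.4004°
wrap1 = wrap2 = π + 2β = 238.8007°

wrap1=238.80_deg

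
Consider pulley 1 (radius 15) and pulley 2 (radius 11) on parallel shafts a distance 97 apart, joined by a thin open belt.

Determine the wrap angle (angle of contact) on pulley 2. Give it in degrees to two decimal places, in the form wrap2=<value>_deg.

open belt: β = asin((r2−r1)/C) = asin(-4/97) = -2.3634°
wrap1 = π − 2β = 184.7268°
wrap2 = π + 2β = 175.2732°

wrap2=175.27_deg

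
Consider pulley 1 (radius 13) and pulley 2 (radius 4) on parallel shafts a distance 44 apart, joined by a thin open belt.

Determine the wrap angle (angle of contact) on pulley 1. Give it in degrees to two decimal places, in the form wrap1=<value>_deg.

wrap1=203.61_deg

open belt: β = asin((r2−r1)/C) = asin(-9/44) = -11.8029°
wrap1 = π − 2β = 203.6058°
wrap2 = π + 2β = 156.3942°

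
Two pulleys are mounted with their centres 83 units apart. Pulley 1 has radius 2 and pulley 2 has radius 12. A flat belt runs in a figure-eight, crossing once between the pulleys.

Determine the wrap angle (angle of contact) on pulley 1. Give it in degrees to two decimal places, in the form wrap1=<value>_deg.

wrap1=199.42_deg

crossed belt: β = asin((r1+r2)/C) = asin(14/83) = 9.7108°
wrap1 = wrap2 = π + 2β = 199.4215°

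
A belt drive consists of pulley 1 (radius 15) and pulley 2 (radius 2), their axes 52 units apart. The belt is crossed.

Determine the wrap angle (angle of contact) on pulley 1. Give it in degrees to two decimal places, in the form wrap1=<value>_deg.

crossed belt: β = asin((r1+r2)/C) = asin(17/52) = 19.0821°
wrap1 = wrap2 = π + 2β = 218.1642°

wrap1=218.16_deg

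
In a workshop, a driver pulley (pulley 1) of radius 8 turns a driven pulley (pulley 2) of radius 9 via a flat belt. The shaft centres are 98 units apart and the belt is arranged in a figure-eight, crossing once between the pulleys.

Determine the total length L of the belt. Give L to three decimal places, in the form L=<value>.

crossed belt: β = asin((r1+r2)/C) = asin(17/98) = 9.9896°
wrap1 = wrap2 = π + 2β = 199.9792°
tangent length = C·cosβ = 96.5142
L = (r1+r2)·wrap + 2·C·cosβ = 17·3.4903 + 2·96.5142 = 252.3635

L=252.364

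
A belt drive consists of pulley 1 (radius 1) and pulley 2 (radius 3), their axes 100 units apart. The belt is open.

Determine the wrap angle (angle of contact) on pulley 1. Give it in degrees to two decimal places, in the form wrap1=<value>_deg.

wrap1=177.71_deg

open belt: β = asin((r2−r1)/C) = asin(2/100) = 1.1460°
wrap1 = π − 2β = 177.7080°
wrap2 = π + 2β = 182.2920°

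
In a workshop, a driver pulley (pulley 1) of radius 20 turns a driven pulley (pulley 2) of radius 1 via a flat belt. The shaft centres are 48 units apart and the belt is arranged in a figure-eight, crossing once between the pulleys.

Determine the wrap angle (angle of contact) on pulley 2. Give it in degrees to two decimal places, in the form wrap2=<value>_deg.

wrap2=231.89_deg

crossed belt: β = asin((r1+r2)/C) = asin(21/48) = 25.9445°
wrap1 = wrap2 = π + 2β = 231.8890°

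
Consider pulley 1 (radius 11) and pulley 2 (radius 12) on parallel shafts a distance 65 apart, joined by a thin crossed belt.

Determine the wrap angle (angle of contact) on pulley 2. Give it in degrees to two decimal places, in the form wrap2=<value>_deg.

crossed belt: β = asin((r1+r2)/C) = asin(23/65) = 20.7227°
wrap1 = wrap2 = π + 2β = 221.4455°

wrap2=221.45_deg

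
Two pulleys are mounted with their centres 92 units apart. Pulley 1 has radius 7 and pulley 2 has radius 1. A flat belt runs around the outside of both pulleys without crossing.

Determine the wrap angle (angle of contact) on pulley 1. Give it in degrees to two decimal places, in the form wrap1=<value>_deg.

wrap1=187.48_deg

open belt: β = asin((r2−r1)/C) = asin(-6/92) = -3.7393°
wrap1 = π − 2β = 187.4787°
wrap2 = π + 2β = 172.5213°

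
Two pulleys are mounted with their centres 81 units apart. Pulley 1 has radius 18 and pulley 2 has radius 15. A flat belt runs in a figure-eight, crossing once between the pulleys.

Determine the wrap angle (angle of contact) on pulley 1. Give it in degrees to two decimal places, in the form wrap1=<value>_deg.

crossed belt: β = asin((r1+r2)/C) = asin(33/81) = 24.0421°
wrap1 = wrap2 = π + 2β = 228.0842°

wrap1=228.08_deg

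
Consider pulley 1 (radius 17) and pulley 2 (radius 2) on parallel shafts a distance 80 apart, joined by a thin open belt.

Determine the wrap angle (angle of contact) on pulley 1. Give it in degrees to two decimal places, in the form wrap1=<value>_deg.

open belt: β = asin((r2−r1)/C) = asin(-15/80) = -10.8069°
wrap1 = π − 2β = 201.6138°
wrap2 = π + 2β = 158.3862°

wrap1=201.61_deg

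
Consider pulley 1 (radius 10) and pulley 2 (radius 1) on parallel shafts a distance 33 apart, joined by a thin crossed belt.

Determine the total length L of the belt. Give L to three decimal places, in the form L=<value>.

crossed belt: β = asin((r1+r2)/C) = asin(11/33) = 19.4712°
wrap1 = wrap2 = π + 2β = 218.9424°
tangent length = C·cosβ = 31.1127
L = (r1+r2)·wrap + 2·C·cosβ = 11·3.8213 + 2·31.1127 = 104.2593

L=104.259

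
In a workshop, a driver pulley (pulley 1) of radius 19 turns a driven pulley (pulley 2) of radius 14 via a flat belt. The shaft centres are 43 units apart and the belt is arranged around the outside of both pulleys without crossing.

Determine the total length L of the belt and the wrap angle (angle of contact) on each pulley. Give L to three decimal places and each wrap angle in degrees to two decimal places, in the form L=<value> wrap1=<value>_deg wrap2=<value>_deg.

L=190.255 wrap1=193.35_deg wrap2=166.65_deg

open belt: β = asin((r2−r1)/C) = asin(-5/43) = -6.6774°
wrap1 = π − 2β = 193.3548°
wrap2 = π + 2β = 166.6452°
tangent length = C·cosβ = 42.7083
L = r1·wrap1 + r2·wrap2 + 2·C·cosβ = 19·3.3747 + 14·2.9085 + 2·42.7083 = 190.2546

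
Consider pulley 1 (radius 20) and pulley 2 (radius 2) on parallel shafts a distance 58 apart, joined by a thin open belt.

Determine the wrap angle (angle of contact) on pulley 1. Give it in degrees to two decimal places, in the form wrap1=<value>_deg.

wrap1=216.16_deg

open belt: β = asin((r2−r1)/C) = asin(-18/58) = -18.0800°
wrap1 = π − 2β = 216.1600°
wrap2 = π + 2β = 143.8400°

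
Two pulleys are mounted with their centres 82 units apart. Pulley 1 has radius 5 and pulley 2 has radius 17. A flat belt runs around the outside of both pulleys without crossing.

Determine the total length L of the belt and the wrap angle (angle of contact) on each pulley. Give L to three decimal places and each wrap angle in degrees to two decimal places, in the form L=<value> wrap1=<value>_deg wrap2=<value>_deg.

L=234.874 wrap1=163.17_deg wrap2=196.83_deg

open belt: β = asin((r2−r1)/C) = asin(12/82) = 8.4150°
wrap1 = π − 2β = 163.1701°
wrap2 = π + 2β = 196.8299°
tangent length = C·cosβ = 81.1172
L = r1·wrap1 + r2·wrap2 + 2·C·cosβ = 5·2.8479 + 17·3.4353 + 2·81.1172 = 234.8743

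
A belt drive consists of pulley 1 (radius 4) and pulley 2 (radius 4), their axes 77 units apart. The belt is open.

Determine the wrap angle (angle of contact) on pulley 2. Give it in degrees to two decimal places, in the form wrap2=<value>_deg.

wrap2=180.00_deg

open belt: β = asin((r2−r1)/C) = asin(0/77) = 0.0000°
wrap1 = π − 2β = 180.0000°
wrap2 = π + 2β = 180.0000°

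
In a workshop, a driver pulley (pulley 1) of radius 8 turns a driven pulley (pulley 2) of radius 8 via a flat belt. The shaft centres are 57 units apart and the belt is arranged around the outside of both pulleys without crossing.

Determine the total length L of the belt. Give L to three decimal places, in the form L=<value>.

open belt: β = asin((r2−r1)/C) = asin(0/57) = 0.0000°
wrap1 = π − 2β = 180.0000°
wrap2 = π + 2β = 180.0000°
tangent length = C·cosβ = 57.0000
L = r1·wrap1 + r2·wrap2 + 2·C·cosβ = 8·3.1416 + 8·3.1416 + 2·57.0000 = 164.2655

L=164.265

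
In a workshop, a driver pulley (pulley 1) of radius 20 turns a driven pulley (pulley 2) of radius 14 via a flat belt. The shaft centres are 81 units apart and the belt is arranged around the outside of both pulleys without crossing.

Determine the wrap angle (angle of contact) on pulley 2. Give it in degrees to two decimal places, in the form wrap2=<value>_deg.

open belt: β = asin((r2−r1)/C) = asin(-6/81) = -4.2480°
wrap1 = π − 2β = 188.4960°
wrap2 = π + 2β = 171.5040°

wrap2=171.50_deg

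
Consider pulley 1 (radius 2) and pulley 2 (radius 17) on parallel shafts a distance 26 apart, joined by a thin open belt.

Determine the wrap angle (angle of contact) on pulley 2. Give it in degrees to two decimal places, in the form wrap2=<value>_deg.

open belt: β = asin((r2−r1)/C) = asin(15/26) = 35.2344°
wrap1 = π − 2β = 109.5312°
wrap2 = π + 2β = 250.4688°

wrap2=250.47_deg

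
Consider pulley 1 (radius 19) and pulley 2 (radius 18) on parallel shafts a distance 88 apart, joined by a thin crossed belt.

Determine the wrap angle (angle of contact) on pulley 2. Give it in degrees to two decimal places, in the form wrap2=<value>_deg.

crossed belt: β = asin((r1+r2)/C) = asin(37/88) = 24.8633°
wrap1 = wrap2 = π + 2β = 229.7266°

wrap2=229.73_deg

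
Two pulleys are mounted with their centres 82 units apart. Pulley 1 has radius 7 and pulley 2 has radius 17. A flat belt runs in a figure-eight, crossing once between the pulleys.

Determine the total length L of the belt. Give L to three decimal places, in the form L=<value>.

L=246.474

crossed belt: β = asin((r1+r2)/C) = asin(24/82) = 17.0186°
wrap1 = wrap2 = π + 2β = 214.0373°
tangent length = C·cosβ = 78.4092
L = (r1+r2)·wrap + 2·C·cosβ = 24·3.7357 + 2·78.4092 = 246.4741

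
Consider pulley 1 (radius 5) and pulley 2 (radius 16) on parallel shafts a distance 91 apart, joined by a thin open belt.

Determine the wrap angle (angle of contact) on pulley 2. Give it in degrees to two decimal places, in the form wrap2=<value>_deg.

open belt: β = asin((r2−r1)/C) = asin(11/91) = 6.9428°
wrap1 = π − 2β = 166.1143°
wrap2 = π + 2β = 193.8857°

wrap2=193.89_deg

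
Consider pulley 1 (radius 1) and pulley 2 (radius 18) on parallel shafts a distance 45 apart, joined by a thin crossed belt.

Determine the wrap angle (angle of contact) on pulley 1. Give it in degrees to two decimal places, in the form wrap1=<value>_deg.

wrap1=229.95_deg

crossed belt: β = asin((r1+r2)/C) = asin(19/45) = 24.9750°
wrap1 = wrap2 = π + 2β = 229.9499°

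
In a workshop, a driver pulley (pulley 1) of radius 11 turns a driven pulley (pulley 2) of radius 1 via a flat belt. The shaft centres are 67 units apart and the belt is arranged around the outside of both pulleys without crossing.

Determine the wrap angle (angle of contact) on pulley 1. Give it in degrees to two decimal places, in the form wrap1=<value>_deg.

open belt: β = asin((r2−r1)/C) = asin(-10/67) = -8.5837°
wrap1 = π − 2β = 197.1674°
wrap2 = π + 2β = 162.8326°

wrap1=197.17_deg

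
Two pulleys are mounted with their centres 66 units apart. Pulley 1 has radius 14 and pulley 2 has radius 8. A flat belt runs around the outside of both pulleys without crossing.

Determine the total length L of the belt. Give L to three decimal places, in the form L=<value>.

L=201.661

open belt: β = asin((r2−r1)/C) = asin(-6/66) = -5.2159°
wrap1 = π − 2β = 190.4318°
wrap2 = π + 2β = 169.5682°
tangent length = C·cosβ = 65.7267
L = r1·wrap1 + r2·wrap2 + 2·C·cosβ = 14·3.3237 + 8·2.9595 + 2·65.7267 = 201.6609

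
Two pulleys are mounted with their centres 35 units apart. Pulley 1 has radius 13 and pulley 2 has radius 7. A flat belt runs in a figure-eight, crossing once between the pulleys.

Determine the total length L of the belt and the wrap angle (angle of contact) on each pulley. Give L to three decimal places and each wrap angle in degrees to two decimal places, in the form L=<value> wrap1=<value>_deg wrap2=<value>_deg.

crossed belt: β = asin((r1+r2)/C) = asin(20/35) = 34.8499°
wrap1 = wrap2 = π + 2β = 249.6998°
tangent length = C·cosβ = 28.7228
L = (r1+r2)·wrap + 2·C·cosβ = 20·4.3581 + 2·28.7228 = 144.6073

L=144.607 wrap1=249.70_deg wrap2=249.70_deg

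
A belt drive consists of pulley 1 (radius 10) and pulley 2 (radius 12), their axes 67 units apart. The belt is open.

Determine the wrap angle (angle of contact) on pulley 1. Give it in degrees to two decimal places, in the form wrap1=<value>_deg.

wrap1=176.58_deg

open belt: β = asin((r2−r1)/C) = asin(2/67) = 1.7106°
wrap1 = π − 2β = 176.5788°
wrap2 = π + 2β = 183.4212°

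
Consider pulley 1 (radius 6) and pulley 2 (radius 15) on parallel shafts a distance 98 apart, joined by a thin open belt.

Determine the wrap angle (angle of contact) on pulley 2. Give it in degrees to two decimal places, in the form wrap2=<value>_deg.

open belt: β = asin((r2−r1)/C) = asin(9/98) = 5.2693°
wrap1 = π − 2β = 169.4614°
wrap2 = π + 2β = 190.5386°

wrap2=190.54_deg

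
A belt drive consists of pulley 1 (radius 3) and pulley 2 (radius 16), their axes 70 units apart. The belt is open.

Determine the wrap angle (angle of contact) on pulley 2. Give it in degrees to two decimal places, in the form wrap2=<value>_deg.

wrap2=201.41_deg

open belt: β = asin((r2−r1)/C) = asin(13/70) = 10.7028°
wrap1 = π − 2β = 158.5944°
wrap2 = π + 2β = 201.4056°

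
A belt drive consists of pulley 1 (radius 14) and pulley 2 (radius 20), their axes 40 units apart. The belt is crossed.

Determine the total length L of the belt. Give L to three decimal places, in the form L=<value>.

L=218.044

crossed belt: β = asin((r1+r2)/C) = asin(34/40) = 58.2117°
wrap1 = wrap2 = π + 2β = 296.4233°
tangent length = C·cosβ = 21.0713
L = (r1+r2)·wrap + 2·C·cosβ = 34·5.1736 + 2·21.0713 = 218.0438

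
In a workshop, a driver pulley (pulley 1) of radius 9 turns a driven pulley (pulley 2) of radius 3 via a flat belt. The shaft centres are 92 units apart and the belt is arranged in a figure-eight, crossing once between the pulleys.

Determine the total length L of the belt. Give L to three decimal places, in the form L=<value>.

crossed belt: β = asin((r1+r2)/C) = asin(12/92) = 7.4947°
wrap1 = wrap2 = π + 2β = 194.9894°
tangent length = C·cosβ = 91.2140
L = (r1+r2)·wrap + 2·C·cosβ = 12·3.4032 + 2·91.2140 = 223.2666

L=223.267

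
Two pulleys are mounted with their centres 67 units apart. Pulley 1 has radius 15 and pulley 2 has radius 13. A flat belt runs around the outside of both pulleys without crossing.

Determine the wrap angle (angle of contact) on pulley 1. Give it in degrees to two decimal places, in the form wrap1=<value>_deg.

open belt: β = asin((r2−r1)/C) = asin(-2/67) = -1.7106°
wrap1 = π − 2β = 183.4212°
wrap2 = π + 2β = 176.5788°

wrap1=183.42_deg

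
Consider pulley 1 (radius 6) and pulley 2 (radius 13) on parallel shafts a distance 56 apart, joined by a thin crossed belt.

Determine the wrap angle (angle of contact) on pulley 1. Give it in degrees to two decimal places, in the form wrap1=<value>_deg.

crossed belt: β = asin((r1+r2)/C) = asin(19/56) = 19.8334°
wrap1 = wrap2 = π + 2β = 219.6667°

wrap1=219.67_deg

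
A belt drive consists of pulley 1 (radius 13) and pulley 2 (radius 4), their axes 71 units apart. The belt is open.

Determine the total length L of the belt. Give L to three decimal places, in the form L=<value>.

open belt: β = asin((r2−r1)/C) = asin(-9/71) = -7.2824°
wrap1 = π − 2β = 194.5649°
wrap2 = π + 2β = 165.4351°
tangent length = C·cosβ = 70.4273
L = r1·wrap1 + r2·wrap2 + 2·C·cosβ = 13·3.3958 + 4·2.8874 + 2·70.4273 = 196.5495

L=196.549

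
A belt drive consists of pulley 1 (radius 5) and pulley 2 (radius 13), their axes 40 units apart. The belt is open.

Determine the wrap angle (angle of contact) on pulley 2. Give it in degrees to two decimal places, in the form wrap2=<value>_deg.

wrap2=203.07_deg

open belt: β = asin((r2−r1)/C) = asin(8/40) = 11.5370°
wrap1 = π − 2β = 156.9261°
wrap2 = π + 2β = 203.0739°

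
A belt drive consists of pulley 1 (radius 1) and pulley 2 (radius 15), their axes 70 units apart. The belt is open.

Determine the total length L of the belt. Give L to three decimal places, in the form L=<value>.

open belt: β = asin((r2−r1)/C) = asin(14/70) = 11.5370°
wrap1 = π − 2β = 156.9261°
wrap2 = π + 2β = 203.0739°
tangent length = C·cosβ = 68.5857
L = r1·wrap1 + r2·wrap2 + 2·C·cosβ = 1·2.7389 + 15·3.5443 + 2·68.5857 = 193.0749

L=193.075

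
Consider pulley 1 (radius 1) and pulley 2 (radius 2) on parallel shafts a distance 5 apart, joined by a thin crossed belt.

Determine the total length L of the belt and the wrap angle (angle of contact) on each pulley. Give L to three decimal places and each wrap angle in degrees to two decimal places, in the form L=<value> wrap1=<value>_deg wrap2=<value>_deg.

L=21.286 wrap1=253.74_deg wrap2=253.74_deg

crossed belt: β = asin((r1+r2)/C) = asin(3/5) = 36.8699°
wrap1 = wrap2 = π + 2β = 253.7398°
tangent length = C·cosβ = 4.0000
L = (r1+r2)·wrap + 2·C·cosβ = 3·4.4286 + 2·4.0000 = 21.2858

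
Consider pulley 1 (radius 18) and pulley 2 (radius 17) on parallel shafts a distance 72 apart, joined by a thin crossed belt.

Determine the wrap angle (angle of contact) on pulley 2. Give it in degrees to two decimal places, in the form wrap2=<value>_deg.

crossed belt: β = asin((r1+r2)/C) = asin(35/72) = 29.0853°
wrap1 = wrap2 = π + 2β = 238.1706°

wrap2=238.17_deg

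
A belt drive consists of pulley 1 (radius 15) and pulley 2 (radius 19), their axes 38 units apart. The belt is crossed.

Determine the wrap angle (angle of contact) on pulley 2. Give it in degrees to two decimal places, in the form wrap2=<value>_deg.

crossed belt: β = asin((r1+r2)/C) = asin(34/38) = 63.4746°
wrap1 = wrap2 = π + 2β = 306.9493°

wrap2=306.95_deg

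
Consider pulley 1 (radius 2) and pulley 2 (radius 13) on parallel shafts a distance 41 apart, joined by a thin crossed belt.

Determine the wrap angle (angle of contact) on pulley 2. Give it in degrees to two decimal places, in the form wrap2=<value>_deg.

wrap2=222.92_deg

crossed belt: β = asin((r1+r2)/C) = asin(15/41) = 21.4601°
wrap1 = wrap2 = π + 2β = 222.9203°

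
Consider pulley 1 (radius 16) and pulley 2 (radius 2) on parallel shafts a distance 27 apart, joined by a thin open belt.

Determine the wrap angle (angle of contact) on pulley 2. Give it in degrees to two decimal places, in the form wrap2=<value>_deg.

open belt: β = asin((r2−r1)/C) = asin(-14/27) = -31.2329°
wrap1 = π − 2β = 242.4659°
wrap2 = π + 2β = 117.5341°

wrap2=117.53_deg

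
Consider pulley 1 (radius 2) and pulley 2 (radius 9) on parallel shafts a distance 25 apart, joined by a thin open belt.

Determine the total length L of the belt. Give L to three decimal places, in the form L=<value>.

L=86.531

open belt: β = asin((r2−r1)/C) = asin(7/25) = 16.2602°
wrap1 = π − 2β = 147.4796°
wrap2 = π + 2β = 212.5204°
tangent length = C·cosβ = 24.0000
L = r1·wrap1 + r2·wrap2 + 2·C·cosβ = 2·2.5740 + 9·3.7092 + 2·24.0000 = 86.5306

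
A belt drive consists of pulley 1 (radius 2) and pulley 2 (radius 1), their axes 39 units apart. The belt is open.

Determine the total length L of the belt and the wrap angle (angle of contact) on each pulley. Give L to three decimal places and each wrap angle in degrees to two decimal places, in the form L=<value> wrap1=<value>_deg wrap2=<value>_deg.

L=87.450 wrap1=182.94_deg wrap2=177.06_deg

open belt: β = asin((r2−r1)/C) = asin(-1/39) = -1.4693°
wrap1 = π − 2β = 182.9386°
wrap2 = π + 2β = 177.0614°
tangent length = C·cosβ = 38.9872
L = r1·wrap1 + r2·wrap2 + 2·C·cosβ = 2·3.1929 + 1·3.0903 + 2·38.9872 = 87.4504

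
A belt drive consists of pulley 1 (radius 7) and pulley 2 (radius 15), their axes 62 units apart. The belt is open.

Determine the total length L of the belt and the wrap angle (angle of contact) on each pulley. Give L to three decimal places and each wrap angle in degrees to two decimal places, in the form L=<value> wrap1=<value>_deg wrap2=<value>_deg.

L=194.149 wrap1=165.17_deg wrap2=194.83_deg

open belt: β = asin((r2−r1)/C) = asin(8/62) = 7.4137°
wrap1 = π − 2β = 165.1727°
wrap2 = π + 2β = 194.8273°
tangent length = C·cosβ = 61.4817
L = r1·wrap1 + r2·wrap2 + 2·C·cosβ = 7·2.8828 + 15·3.4004 + 2·61.4817 = 194.1487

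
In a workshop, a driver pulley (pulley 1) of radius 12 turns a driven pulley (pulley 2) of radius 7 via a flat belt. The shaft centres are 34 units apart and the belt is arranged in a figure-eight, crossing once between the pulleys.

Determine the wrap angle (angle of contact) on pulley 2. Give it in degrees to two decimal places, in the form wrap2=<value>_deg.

crossed belt: β = asin((r1+r2)/C) = asin(19/34) = 33.9745°
wrap1 = wrap2 = π + 2β = 247.9490°

wrap2=247.95_deg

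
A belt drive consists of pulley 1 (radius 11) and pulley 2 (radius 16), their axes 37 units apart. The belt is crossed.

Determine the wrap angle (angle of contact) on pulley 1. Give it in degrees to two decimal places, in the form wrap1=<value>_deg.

crossed belt: β = asin((r1+r2)/C) = asin(27/37) = 46.8637°
wrap1 = wrap2 = π + 2β = 273.7275°

wrap1=273.73_deg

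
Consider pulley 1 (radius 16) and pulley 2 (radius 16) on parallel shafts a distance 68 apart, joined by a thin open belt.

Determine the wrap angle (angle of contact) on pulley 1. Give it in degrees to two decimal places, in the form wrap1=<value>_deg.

open belt: β = asin((r2−r1)/C) = asin(0/68) = 0.0000°
wrap1 = π − 2β = 180.0000°
wrap2 = π + 2β = 180.0000°

wrap1=180.00_deg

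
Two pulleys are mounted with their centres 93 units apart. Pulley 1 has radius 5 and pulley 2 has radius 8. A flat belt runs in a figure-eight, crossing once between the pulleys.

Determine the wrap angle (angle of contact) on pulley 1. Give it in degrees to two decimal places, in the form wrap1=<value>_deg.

wrap1=196.07_deg

crossed belt: β = asin((r1+r2)/C) = asin(13/93) = 8.0354°
wrap1 = wrap2 = π + 2β = 196.0708°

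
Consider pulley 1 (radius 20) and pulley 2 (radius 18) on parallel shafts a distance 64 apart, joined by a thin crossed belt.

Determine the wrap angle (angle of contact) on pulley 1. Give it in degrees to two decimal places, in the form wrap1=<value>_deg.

crossed belt: β = asin((r1+r2)/C) = asin(38/64) = 36.4236°
wrap1 = wrap2 = π + 2β = 252.8471°

wrap1=252.85_deg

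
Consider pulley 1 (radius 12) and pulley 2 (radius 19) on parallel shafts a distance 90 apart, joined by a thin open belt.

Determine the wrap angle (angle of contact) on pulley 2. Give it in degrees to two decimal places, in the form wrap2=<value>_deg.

wrap2=188.92_deg

open belt: β = asin((r2−r1)/C) = asin(7/90) = 4.4608°
wrap1 = π − 2β = 171.0783°
wrap2 = π + 2β = 188.9217°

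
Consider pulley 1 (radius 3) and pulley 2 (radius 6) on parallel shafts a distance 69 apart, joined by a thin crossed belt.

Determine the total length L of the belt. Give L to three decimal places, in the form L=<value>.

L=167.450

crossed belt: β = asin((r1+r2)/C) = asin(9/69) = 7.4947°
wrap1 = wrap2 = π + 2β = 194.9894°
tangent length = C·cosβ = 68.4105
L = (r1+r2)·wrap + 2·C·cosβ = 9·3.4032 + 2·68.4105 = 167.4499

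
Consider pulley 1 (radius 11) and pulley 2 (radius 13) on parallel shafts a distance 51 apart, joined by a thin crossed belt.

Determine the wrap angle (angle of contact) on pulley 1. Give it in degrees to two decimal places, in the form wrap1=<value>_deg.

crossed belt: β = asin((r1+r2)/C) = asin(24/51) = 28.0725°
wrap1 = wrap2 = π + 2β = 236.1450°

wrap1=236.14_deg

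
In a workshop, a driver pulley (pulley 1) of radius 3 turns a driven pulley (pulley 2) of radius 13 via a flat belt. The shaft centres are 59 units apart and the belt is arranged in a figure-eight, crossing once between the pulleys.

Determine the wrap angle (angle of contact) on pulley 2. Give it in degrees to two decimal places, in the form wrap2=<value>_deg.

wrap2=211.47_deg

crossed belt: β = asin((r1+r2)/C) = asin(16/59) = 15.7349°
wrap1 = wrap2 = π + 2β = 211.4698°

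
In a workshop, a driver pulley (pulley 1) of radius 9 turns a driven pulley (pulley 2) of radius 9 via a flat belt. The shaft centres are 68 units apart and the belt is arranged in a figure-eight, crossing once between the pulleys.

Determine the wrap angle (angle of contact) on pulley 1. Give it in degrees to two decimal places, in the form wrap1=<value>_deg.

crossed belt: β = asin((r1+r2)/C) = asin(18/68) = 15.3495°
wrap1 = wrap2 = π + 2β = 210.6990°

wrap1=210.70_deg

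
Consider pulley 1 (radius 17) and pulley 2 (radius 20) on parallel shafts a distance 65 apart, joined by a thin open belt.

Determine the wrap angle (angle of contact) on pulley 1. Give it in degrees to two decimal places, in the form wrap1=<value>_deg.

wrap1=174.71_deg

open belt: β = asin((r2−r1)/C) = asin(3/65) = 2.6454°
wrap1 = π − 2β = 174.7093°
wrap2 = π + 2β = 185.2907°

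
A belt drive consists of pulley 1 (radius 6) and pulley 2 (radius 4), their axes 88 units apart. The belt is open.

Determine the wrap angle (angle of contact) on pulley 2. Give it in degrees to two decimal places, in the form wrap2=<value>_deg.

open belt: β = asin((r2−r1)/C) = asin(-2/88) = -1.3023°
wrap1 = π − 2β = 182.6046°
wrap2 = π + 2β = 177.3954°

wrap2=177.40_deg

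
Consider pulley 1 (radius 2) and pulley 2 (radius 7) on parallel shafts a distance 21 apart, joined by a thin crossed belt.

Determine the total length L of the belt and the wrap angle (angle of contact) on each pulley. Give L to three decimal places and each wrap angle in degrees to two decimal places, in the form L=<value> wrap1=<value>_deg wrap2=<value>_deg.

crossed belt: β = asin((r1+r2)/C) = asin(9/21) = 25.3769°
wrap1 = wrap2 = π + 2β = 230.7539°
tangent length = C·cosβ = 18.9737
L = (r1+r2)·wrap + 2·C·cosβ = 9·4.0274 + 2·18.9737 = 74.1941

L=74.194 wrap1=230.75_deg wrap2=230.75_deg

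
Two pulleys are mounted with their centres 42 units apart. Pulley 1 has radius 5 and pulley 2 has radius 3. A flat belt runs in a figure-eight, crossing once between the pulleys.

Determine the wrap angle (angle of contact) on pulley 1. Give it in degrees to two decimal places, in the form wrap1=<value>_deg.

crossed belt: β = asin((r1+r2)/C) = asin(8/42) = 10.9806°
wrap1 = wrap2 = π + 2β = 201.9612°

wrap1=201.96_deg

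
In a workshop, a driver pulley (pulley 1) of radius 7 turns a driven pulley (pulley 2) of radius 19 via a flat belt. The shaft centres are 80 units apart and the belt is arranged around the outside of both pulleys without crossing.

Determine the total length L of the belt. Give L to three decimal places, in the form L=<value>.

open belt: β = asin((r2−r1)/C) = asin(12/80) = 8.6269°
wrap1 = π − 2β = 162.7461°
wrap2 = π + 2β = 197.2539°
tangent length = C·cosβ = 79.0949
L = r1·wrap1 + r2·wrap2 + 2·C·cosβ = 7·2.8405 + 19·3.4427 + 2·79.0949 = 243.4848

L=243.485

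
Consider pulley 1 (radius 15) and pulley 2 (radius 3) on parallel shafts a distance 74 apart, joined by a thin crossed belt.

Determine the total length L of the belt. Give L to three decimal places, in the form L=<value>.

L=208.949

crossed belt: β = asin((r1+r2)/C) = asin(18/74) = 14.0780°
wrap1 = wrap2 = π + 2β = 208.1561°
tangent length = C·cosβ = 71.7774
L = (r1+r2)·wrap + 2·C·cosβ = 18·3.6330 + 2·71.7774 = 208.9490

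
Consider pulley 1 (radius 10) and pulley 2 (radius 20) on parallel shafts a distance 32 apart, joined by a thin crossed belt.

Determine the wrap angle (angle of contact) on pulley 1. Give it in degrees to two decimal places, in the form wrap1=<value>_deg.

crossed belt: β = asin((r1+r2)/C) = asin(30/32) = 69.6359°
wrap1 = wrap2 = π + 2β = 319.2717°

wrap1=319.27_deg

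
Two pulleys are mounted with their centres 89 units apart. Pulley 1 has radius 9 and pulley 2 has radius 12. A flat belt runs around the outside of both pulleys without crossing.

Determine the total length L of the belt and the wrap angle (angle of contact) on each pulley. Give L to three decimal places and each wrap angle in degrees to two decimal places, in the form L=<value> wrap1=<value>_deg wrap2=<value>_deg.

open belt: β = asin((r2−r1)/C) = asin(3/89) = 1.9317°
wrap1 = π − 2β = 176.1366°
wrap2 = π + 2β = 183.8634°
tangent length = C·cosβ = 88.9494
L = r1·wrap1 + r2·wrap2 + 2·C·cosβ = 9·3.0742 + 12·3.2090 + 2·88.9494 = 244.0746

L=244.075 wrap1=176.14_deg wrap2=183.86_deg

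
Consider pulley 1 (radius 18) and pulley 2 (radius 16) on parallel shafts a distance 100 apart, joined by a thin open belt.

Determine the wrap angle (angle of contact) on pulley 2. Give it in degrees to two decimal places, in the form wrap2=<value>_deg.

wrap2=177.71_deg

open belt: β = asin((r2−r1)/C) = asin(-2/100) = -1.1460°
wrap1 = π − 2β = 182.2920°
wrap2 = π + 2β = 177.7080°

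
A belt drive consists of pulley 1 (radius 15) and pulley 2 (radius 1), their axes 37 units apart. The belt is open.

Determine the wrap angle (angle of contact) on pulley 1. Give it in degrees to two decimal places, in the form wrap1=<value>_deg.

wrap1=224.47_deg

open belt: β = asin((r2−r1)/C) = asin(-14/37) = -22.2333°
wrap1 = π − 2β = 224.4665°
wrap2 = π + 2β = 135.5335°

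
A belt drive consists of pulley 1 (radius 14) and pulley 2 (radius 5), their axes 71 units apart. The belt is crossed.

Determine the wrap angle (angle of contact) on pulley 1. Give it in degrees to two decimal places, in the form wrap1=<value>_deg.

wrap1=211.04_deg

crossed belt: β = asin((r1+r2)/C) = asin(19/71) = 15.5218°
wrap1 = wrap2 = π + 2β = 211.0437°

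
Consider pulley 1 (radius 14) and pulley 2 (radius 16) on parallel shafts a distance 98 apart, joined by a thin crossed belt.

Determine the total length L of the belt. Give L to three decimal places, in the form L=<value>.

L=299.505

crossed belt: β = asin((r1+r2)/C) = asin(30/98) = 17.8257°
wrap1 = wrap2 = π + 2β = 215.6514°
tangent length = C·cosβ = 93.2952
L = (r1+r2)·wrap + 2·C·cosβ = 30·3.7638 + 2·93.2952 = 299.5053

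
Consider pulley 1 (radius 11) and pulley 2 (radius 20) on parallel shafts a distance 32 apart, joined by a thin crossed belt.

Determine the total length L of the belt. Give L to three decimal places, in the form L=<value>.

L=195.113

crossed belt: β = asin((r1+r2)/C) = asin(31/32) = 75.6385°
wrap1 = wrap2 = π + 2β = 331.2770°
tangent length = C·cosβ = 7.9373
L = (r1+r2)·wrap + 2·C·cosβ = 31·5.7819 + 2·7.9373 = 195.1126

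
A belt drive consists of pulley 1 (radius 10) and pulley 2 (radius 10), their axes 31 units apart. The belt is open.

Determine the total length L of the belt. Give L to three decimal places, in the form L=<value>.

L=124.832

open belt: β = asin((r2−r1)/C) = asin(0/31) = 0.0000°
wrap1 = π − 2β = 180.0000°
wrap2 = π + 2β = 180.0000°
tangent length = C·cosβ = 31.0000
L = r1·wrap1 + r2·wrap2 + 2·C·cosβ = 10·3.1416 + 10·3.1416 + 2·31.0000 = 124.8319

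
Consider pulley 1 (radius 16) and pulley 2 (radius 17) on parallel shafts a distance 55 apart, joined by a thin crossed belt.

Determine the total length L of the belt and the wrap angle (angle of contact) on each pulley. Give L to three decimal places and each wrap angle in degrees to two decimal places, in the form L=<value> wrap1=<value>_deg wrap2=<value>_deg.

L=234.144 wrap1=253.74_deg wrap2=253.74_deg

crossed belt: β = asin((r1+r2)/C) = asin(33/55) = 36.8699°
wrap1 = wrap2 = π + 2β = 253.7398°
tangent length = C·cosβ = 44.0000
L = (r1+r2)·wrap + 2·C·cosβ = 33·4.4286 + 2·44.0000 = 234.1436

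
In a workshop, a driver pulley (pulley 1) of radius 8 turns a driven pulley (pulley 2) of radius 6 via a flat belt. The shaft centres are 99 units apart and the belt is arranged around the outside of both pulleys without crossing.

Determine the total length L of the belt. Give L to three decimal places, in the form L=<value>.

open belt: β = asin((r2−r1)/C) = asin(-2/99) = -1.1576°
wrap1 = π − 2β = 182.3151°
wrap2 = π + 2β = 177.6849°
tangent length = C·cosβ = 98.9798
L = r1·wrap1 + r2·wrap2 + 2·C·cosβ = 8·3.1820 + 6·3.1012 + 2·98.9798 = 242.0227

L=242.023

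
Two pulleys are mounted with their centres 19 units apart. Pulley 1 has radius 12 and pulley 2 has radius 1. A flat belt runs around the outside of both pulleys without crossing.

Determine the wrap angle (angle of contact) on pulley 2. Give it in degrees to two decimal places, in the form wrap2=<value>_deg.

wrap2=109.25_deg

open belt: β = asin((r2−r1)/C) = asin(-11/19) = -35.3765°
wrap1 = π − 2β = 250.7531°
wrap2 = π + 2β = 109.2469°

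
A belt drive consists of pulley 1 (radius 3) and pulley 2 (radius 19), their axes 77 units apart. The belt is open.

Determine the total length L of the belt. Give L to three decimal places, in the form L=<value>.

open belt: β = asin((r2−r1)/C) = asin(16/77) = 11.9930°
wrap1 = π − 2β = 156.0140°
wrap2 = π + 2β = 203.9860°
tangent length = C·cosβ = 75.3193
L = r1·wrap1 + r2·wrap2 + 2·C·cosβ = 3·2.7230 + 19·3.5602 + 2·75.3193 = 226.4518

L=226.452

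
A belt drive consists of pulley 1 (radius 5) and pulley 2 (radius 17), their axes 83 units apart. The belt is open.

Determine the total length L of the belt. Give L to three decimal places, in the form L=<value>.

L=236.853

open belt: β = asin((r2−r1)/C) = asin(12/83) = 8.3129°
wrap1 = π − 2β = 163.3743°
wrap2 = π + 2β = 196.6257°
tangent length = C·cosβ = 82.1279
L = r1·wrap1 + r2·wrap2 + 2·C·cosβ = 5·2.8514 + 17·3.4318 + 2·82.1279 = 236.8530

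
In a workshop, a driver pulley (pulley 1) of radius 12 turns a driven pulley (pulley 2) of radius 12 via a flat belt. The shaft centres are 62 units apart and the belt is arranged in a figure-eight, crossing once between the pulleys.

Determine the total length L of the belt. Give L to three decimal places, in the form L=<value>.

L=208.810

crossed belt: β = asin((r1+r2)/C) = asin(24/62) = 22.7740°
wrap1 = wrap2 = π + 2β = 225.5479°
tangent length = C·cosβ = 57.1664
L = (r1+r2)·wrap + 2·C·cosβ = 24·3.9366 + 2·57.1664 = 208.8101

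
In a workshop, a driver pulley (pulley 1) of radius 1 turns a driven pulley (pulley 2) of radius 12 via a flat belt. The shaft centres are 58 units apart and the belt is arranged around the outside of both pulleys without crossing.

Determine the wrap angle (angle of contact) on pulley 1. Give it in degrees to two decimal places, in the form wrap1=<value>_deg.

open belt: β = asin((r2−r1)/C) = asin(11/58) = 10.9327°
wrap1 = π − 2β = 158.1347°
wrap2 = π + 2β = 201.8653°

wrap1=158.13_deg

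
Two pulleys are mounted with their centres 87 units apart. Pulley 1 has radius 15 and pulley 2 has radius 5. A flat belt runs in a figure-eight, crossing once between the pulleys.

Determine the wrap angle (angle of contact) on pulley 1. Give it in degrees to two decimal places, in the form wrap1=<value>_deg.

wrap1=206.58_deg

crossed belt: β = asin((r1+r2)/C) = asin(20/87) = 13.2903°
wrap1 = wrap2 = π + 2β = 206.5806°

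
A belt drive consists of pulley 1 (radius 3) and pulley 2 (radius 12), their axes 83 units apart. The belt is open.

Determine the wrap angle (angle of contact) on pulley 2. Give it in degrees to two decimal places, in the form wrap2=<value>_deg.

wrap2=192.45_deg

open belt: β = asin((r2−r1)/C) = asin(9/83) = 6.2250°
wrap1 = π − 2β = 167.5499°
wrap2 = π + 2β = 192.4501°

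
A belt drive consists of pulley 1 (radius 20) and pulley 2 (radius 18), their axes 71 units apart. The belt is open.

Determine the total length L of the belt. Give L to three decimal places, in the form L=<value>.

open belt: β = asin((r2−r1)/C) = asin(-2/71) = -1.6142°
wrap1 = π − 2β = 183.2284°
wrap2 = π + 2β = 176.7716°
tangent length = C·cosβ = 70.9718
L = r1·wrap1 + r2·wrap2 + 2·C·cosβ = 20·3.1979 + 18·3.0852 + 2·70.9718 = 261.4369

L=261.437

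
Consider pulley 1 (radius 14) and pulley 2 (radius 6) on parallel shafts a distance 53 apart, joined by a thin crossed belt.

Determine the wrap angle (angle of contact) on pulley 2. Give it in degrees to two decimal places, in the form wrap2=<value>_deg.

crossed belt: β = asin((r1+r2)/C) = asin(20/53) = 22.1702°
wrap1 = wrap2 = π + 2β = 224.3403°

wrap2=224.34_deg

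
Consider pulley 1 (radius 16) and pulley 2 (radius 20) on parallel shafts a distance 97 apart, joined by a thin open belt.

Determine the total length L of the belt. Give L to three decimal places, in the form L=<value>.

open belt: β = asin((r2−r1)/C) = asin(4/97) = 2.3634°
wrap1 = π − 2β = 175.2732°
wrap2 = π + 2β = 184.7268°
tangent length = C·cosβ = 96.9175
L = r1·wrap1 + r2·wrap2 + 2·C·cosβ = 16·3.0591 + 20·3.2241 + 2·96.9175 = 307.2623

L=307.262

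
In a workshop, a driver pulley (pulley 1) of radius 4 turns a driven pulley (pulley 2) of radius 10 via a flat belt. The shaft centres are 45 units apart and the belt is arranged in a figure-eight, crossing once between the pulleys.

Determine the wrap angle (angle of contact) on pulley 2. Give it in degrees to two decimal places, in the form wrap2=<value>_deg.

wrap2=216.25_deg

crossed belt: β = asin((r1+r2)/C) = asin(14/45) = 18.1262°
wrap1 = wrap2 = π + 2β = 216.2524°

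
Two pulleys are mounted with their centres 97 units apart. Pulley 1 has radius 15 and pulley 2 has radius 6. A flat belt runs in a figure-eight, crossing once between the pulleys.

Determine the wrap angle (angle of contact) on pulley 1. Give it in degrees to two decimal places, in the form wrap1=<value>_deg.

crossed belt: β = asin((r1+r2)/C) = asin(21/97) = 12.5032°
wrap1 = wrap2 = π + 2β = 205.0065°

wrap1=205.01_deg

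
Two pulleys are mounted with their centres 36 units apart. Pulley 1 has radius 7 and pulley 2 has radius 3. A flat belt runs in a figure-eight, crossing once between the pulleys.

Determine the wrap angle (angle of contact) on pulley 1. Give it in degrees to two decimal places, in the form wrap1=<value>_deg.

crossed belt: β = asin((r1+r2)/C) = asin(10/36) = 16.1276°
wrap1 = wrap2 = π + 2β = 212.2552°

wrap1=212.26_deg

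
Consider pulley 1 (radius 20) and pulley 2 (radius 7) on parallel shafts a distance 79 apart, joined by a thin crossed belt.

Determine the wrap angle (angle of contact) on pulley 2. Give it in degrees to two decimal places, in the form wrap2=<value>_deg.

crossed belt: β = asin((r1+r2)/C) = asin(27/79) = 19.9849°
wrap1 = wrap2 = π + 2β = 219.9698°

wrap2=219.97_deg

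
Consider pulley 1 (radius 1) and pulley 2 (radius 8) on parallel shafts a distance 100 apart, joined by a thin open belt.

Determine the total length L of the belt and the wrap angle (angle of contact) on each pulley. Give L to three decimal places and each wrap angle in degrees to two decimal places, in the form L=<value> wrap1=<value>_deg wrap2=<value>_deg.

open belt: β = asin((r2−r1)/C) = asin(7/100) = 4.0140°
wrap1 = π − 2β = 171.9720°
wrap2 = π + 2β = 188.0280°
tangent length = C·cosβ = 99.7547
L = r1·wrap1 + r2·wrap2 + 2·C·cosβ = 1·3.0015 + 8·3.2817 + 2·99.7547 = 228.7645

L=228.765 wrap1=171.97_deg wrap2=188.03_deg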